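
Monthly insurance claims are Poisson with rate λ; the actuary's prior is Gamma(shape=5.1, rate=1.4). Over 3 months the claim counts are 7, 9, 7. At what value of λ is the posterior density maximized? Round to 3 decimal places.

Σ counts = 23. Posterior: Gamma(shape = 5.1+23 = 28.1, rate = 1.4+3 = 4.4).
Mode = (α−1)/β = 27.1/4.4 = 6.159.
Mean = α/β = 28.1/4.4 = 6.386.
This is the posterior mode — the MAP estimate.

6.159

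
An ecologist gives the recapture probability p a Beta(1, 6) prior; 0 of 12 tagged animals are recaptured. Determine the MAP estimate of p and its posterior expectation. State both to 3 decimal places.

Posterior: Beta(1+0, 6+12) = Beta(1, 18).
Since α = 1 ≤ 1 and β > 1, the Beta density is monotone decreasing on [0,1]; the mode is at 0.
Mean = 1/(1+18) = 0.053.

MAP: 0.000. Posterior mean: 0.053.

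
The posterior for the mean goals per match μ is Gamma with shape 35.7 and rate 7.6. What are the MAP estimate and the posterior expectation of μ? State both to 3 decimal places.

MAP = 4.566, posterior mean = 4.697

Mode = (α−1)/β = 34.7/7.6 = 4.566.
Mean = α/β = 35.7/7.6 = 4.697.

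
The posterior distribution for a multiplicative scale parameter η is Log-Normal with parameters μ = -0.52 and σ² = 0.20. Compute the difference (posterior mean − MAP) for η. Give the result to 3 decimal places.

0.170

Mode = exp(μ − σ²) = exp(-0.72) = 0.487.
Mean = exp(μ + σ²/2) = exp(-0.420) = 0.657.
Difference = 0.657 − 0.487 = 0.170.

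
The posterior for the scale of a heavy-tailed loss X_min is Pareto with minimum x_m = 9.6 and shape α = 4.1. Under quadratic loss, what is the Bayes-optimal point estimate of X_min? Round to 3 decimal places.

The Pareto density is strictly decreasing on [x_m, ∞), so the mode is x_m = 9.600.
Mean = α·x_m/(α−1) = 4.1·9.6/3.1 = 12.697.
Quadratic loss ⇒ the optimal estimator is the posterior mean.

12.697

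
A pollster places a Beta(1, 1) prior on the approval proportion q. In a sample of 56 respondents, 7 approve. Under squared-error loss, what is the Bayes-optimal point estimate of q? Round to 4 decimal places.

Posterior: Beta(1+7, 1+49) = Beta(8, 50).
Mode = (8−1)/(8+50−2) = 7/56 = 0.1250.
Mean = 8/(8+50) = 8/58 = 0.1379.
Squared-error loss ⇒ the optimal estimator is the posterior mean.

0.1379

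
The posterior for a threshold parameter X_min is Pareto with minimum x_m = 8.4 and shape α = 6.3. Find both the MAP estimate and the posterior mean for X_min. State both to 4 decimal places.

MAP = 8.4000, posterior mean = 9.9849

The Pareto density is strictly decreasing on [x_m, ∞), so the mode is x_m = 8.4000.
Mean = α·x_m/(α−1) = 6.3·8.4/5.3 = 9.9849.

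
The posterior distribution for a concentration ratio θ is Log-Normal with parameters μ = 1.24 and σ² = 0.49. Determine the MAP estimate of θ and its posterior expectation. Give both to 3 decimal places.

Mode = exp(μ − σ²) = exp(0.75) = 2.117.
Mean = exp(μ + σ²/2) = exp(1.485) = 4.415.
Right-skewed posterior ⇒ mode < mean.

MAP estimate = 2.117, posterior expectation = 4.415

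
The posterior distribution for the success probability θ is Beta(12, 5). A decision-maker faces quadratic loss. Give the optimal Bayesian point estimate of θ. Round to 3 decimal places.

Mode = (12−1)/(12+5−2) = 11/15 = 0.733.
Mean = 12/(12+5) = 12/17 = 0.706.
Quadratic loss ⇒ the optimal estimator is the posterior mean.

0.706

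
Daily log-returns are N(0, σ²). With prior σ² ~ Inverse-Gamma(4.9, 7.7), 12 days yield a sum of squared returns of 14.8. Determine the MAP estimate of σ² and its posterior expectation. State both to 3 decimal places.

MAP = 1.269, posterior mean = 1.525

Posterior: Inverse-Gamma(shape = 4.9+12/2 = 10.9, scale = 7.7+14.8/2 = 15.1).
Mode = β/(α+1) = 15.1/11.9 = 1.269.
Mean = β/(α−1) = 15.1/9.9 = 1.525.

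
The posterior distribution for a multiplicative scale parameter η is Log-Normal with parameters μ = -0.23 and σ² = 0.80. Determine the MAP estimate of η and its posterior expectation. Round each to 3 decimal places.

Mode = exp(μ − σ²) = exp(-1.03) = 0.357.
Mean = exp(μ + σ²/2) = exp(0.170) = 1.185.

MAP estimate = 0.357, posterior expectation = 1.185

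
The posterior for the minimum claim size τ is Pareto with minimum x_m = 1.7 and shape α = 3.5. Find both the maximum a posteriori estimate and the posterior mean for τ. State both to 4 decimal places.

τ_MAP = 1.7000, E[τ|data] = 2.3800

The Pareto density is strictly decreasing on [x_m, ∞), so the mode is x_m = 1.7000.
Mean = α·x_m/(α−1) = 3.5·1.7/2.5 = 2.3800.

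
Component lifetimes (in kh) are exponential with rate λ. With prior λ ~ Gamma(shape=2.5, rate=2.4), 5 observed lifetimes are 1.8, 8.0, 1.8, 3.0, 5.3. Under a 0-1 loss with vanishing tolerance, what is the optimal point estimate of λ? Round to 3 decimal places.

0.291

Σ times = 19.9. Posterior: Gamma(shape = 2.5+5 = 7.5, rate = 2.4+19.9 = 22.3).
Mode = (α−1)/β = 6.5/22.3 = 0.291.
Mean = α/β = 7.5/22.3 = 0.336.
This is the posterior mode — the MAP estimate.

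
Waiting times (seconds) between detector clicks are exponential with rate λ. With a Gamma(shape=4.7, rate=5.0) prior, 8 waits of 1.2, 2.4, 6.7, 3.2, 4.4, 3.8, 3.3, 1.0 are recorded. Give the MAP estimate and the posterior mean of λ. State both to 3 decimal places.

λ_MAP = 0.377, E[λ|data] = 0.410

Σ times = 26.0. Posterior: Gamma(shape = 4.7+8 = 12.7, rate = 5.0+26.0 = 31.0).
Mode = (α−1)/β = 11.7/31.0 = 0.377.
Mean = α/β = 12.7/31.0 = 0.410.
Mean > mode: the posterior has a right tail.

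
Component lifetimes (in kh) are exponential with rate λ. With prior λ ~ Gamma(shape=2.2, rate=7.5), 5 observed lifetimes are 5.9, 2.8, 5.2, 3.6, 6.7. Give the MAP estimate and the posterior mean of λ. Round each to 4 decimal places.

Σ times = 24.2. Posterior: Gamma(shape = 2.2+5 = 7.2, rate = 7.5+24.2 = 31.7).
Mode = (α−1)/β = 6.2/31.7 = 0.1956.
Mean = α/β = 7.2/31.7 = 0.2271.

λ_MAP = 0.1956, E[λ|data] = 0.2271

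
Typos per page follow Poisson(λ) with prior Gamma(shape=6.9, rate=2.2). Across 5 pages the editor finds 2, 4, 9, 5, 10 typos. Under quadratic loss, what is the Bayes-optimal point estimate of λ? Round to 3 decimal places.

Σ counts = 30. Posterior: Gamma(shape = 6.9+30 = 36.9, rate = 2.2+5 = 7.2).
Mode = (α−1)/β = 35.9/7.2 = 4.986.
Mean = α/β = 36.9/7.2 = 5.125.
Quadratic loss ⇒ the optimal estimator is the posterior mean.

5.125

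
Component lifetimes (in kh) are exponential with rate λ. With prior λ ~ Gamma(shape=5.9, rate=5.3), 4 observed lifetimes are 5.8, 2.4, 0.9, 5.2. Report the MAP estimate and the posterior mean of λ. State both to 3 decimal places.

MAP = 0.454; posterior mean = 0.505

Σ times = 14.3. Posterior: Gamma(shape = 5.9+4 = 9.9, rate = 5.3+14.3 = 19.6).
Mode = (α−1)/β = 8.9/19.6 = 0.454.
Mean = α/β = 9.9/19.6 = 0.505.
Right-skewed posterior ⇒ mode < mean.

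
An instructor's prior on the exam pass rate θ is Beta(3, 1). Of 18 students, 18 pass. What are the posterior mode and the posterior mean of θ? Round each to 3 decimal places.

θ_MAP = 1.000, E[θ|data] = 0.955

Posterior: Beta(3+18, 1+0) = Beta(21, 1).
Since β = 1 ≤ 1 and α > 1, the Beta density is monotone increasing on [0,1]; the mode is at 1.
Mean = 21/(21+1) = 0.955.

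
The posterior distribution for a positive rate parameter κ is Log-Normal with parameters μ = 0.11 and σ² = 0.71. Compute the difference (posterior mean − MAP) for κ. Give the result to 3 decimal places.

Mode = exp(μ − σ²) = exp(-0.60) = 0.549.
Mean = exp(μ + σ²/2) = exp(0.465) = 1.592.
Difference = 1.592 − 0.549 = 1.043.

1.043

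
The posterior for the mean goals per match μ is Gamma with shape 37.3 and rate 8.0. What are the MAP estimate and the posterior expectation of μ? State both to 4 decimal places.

Mode = (α−1)/β = 36.3/8.0 = 4.5375.
Mean = α/β = 37.3/8.0 = 4.6625.
The posterior is right-skewed, so the mean exceeds the mode.

MAP = 4.5375; posterior mean = 4.6625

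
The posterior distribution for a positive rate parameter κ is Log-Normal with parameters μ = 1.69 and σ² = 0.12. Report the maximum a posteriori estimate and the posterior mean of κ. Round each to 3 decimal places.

Mode = exp(μ − σ²) = exp(1.57) = 4.807.
Mean = exp(μ + σ²/2) = exp(1.750) = 5.755.
The mean is pulled above the mode by the posterior's right skew.

MAP = 4.807; posterior mean = 5.755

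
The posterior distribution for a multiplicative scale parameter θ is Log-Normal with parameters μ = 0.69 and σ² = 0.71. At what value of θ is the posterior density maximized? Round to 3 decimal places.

0.980

Mode = exp(μ − σ²) = exp(-0.02) = 0.980.
Mean = exp(μ + σ²/2) = exp(1.045) = 2.843.
This is the posterior mode — the MAP estimate.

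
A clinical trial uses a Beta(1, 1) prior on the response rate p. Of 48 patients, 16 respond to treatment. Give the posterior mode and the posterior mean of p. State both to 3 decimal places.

posterior mode = 0.333, posterior mean = 0.340

Posterior: Beta(1+16, 1+32) = Beta(17, 33).
Mode = (17−1)/(17+33−2) = 16/48 = 0.333.
With a flat prior the MAP equals the MLE, 16/48.
Mean = 17/(17+33) = 17/50 = 0.340.
The posterior is right-skewed, so the mean exceeds the mode.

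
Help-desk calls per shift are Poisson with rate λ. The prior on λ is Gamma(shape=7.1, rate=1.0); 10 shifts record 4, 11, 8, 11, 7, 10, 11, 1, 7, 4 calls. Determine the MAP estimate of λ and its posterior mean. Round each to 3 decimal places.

λ_MAP = 7.282, E[λ|data] = 7.373

Σ counts = 74. Posterior: Gamma(shape = 7.1+74 = 81.1, rate = 1.0+10 = 11.0).
Mode = (α−1)/β = 80.1/11.0 = 7.282.
Mean = α/β = 81.1/11.0 = 7.373.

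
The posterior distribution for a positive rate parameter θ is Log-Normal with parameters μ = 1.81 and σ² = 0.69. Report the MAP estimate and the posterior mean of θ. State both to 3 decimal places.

MAP = 3.065; posterior mean = 8.628

Mode = exp(μ − σ²) = exp(1.12) = 3.065.
Mean = exp(μ + σ²/2) = exp(2.155) = 8.628.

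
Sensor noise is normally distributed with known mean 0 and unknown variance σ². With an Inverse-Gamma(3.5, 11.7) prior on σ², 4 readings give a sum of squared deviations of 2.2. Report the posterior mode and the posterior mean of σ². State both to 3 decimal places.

posterior mode = 1.969, posterior mean = 2.844

Posterior: Inverse-Gamma(shape = 3.5+4/2 = 5.5, scale = 11.7+2.2/2 = 12.8).
Mode = β/(α+1) = 12.8/6.5 = 1.969.
Mean = β/(α−1) = 12.8/4.5 = 2.844.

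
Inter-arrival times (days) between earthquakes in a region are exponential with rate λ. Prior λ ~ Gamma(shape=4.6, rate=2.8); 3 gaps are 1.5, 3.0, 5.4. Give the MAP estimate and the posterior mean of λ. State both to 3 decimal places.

Σ times = 9.9. Posterior: Gamma(shape = 4.6+3 = 7.6, rate = 2.8+9.9 = 12.7).
Mode = (α−1)/β = 6.6/12.7 = 0.520.
Mean = α/β = 7.6/12.7 = 0.598.

λ_MAP = 0.520, E[λ|data] = 0.598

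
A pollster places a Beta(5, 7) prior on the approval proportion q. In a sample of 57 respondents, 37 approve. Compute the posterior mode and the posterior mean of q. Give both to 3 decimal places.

Posterior: Beta(5+37, 7+20) = Beta(42, 27).
Mode = (42−1)/(42+27−2) = 41/67 = 0.612.
Mean = 42/(42+27) = 42/69 = 0.609.
The mean is pulled below the mode by the posterior's left skew.

q_MAP = 0.612, E[q|data] = 0.609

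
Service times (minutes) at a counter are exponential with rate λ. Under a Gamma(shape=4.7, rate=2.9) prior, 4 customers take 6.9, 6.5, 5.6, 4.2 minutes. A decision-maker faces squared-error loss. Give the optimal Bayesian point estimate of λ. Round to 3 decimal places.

Σ times = 23.2. Posterior: Gamma(shape = 4.7+4 = 8.7, rate = 2.9+23.2 = 26.1).
Mode = (α−1)/β = 7.7/26.1 = 0.295.
Mean = α/β = 8.7/26.1 = 0.333.
Squared-error loss ⇒ the optimal estimator is the posterior mean.

0.333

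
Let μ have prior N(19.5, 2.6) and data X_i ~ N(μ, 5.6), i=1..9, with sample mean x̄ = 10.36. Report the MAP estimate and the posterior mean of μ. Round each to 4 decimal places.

Posterior for μ is Normal. Precision-weighted mean: (1/2.6·19.5 + 9/5.6·10.36) / (1/2.6 + 9/5.6) = 12.1250.
A Normal posterior is symmetric, so mode = mean.

MAP estimate = 12.1250, posterior mean = 12.1250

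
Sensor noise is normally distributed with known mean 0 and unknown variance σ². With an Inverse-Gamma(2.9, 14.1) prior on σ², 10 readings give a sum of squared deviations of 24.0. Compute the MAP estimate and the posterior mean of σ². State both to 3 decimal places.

Posterior: Inverse-Gamma(shape = 2.9+10/2 = 7.9, scale = 14.1+24.0/2 = 26.1).
Mode = β/(α+1) = 26.1/8.9 = 2.933.
Mean = β/(α−1) = 26.1/6.9 = 3.783.

σ²_MAP = 2.933, E[σ²|data] = 3.783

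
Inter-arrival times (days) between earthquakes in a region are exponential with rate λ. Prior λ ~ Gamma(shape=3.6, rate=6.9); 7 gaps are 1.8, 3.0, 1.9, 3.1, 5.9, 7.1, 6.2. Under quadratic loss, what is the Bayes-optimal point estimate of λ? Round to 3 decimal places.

Σ times = 29.0. Posterior: Gamma(shape = 3.6+7 = 10.6, rate = 6.9+29.0 = 35.9).
Mode = (α−1)/β = 9.6/35.9 = 0.267.
Mean = α/β = 10.6/35.9 = 0.295.
Quadratic loss ⇒ the optimal estimator is the posterior mean.

0.295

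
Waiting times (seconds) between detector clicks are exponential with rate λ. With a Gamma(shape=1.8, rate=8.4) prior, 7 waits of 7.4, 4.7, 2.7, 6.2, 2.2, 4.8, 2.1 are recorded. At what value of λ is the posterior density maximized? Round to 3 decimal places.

Σ times = 30.1. Posterior: Gamma(shape = 1.8+7 = 8.8, rate = 8.4+30.1 = 38.5).
Mode = (α−1)/β = 7.8/38.5 = 0.203.
Mean = α/β = 8.8/38.5 = 0.229.
This is the posterior mode — the MAP estimate.

0.203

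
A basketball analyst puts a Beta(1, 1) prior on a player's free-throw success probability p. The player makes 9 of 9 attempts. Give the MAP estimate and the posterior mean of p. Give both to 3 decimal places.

Posterior: Beta(1+9, 1+0) = Beta(10, 1).
Since β = 1 ≤ 1 and α > 1, the Beta density is monotone increasing on [0,1]; the mode is at 1.
Mean = 10/(10+1) = 0.909.
Mode > mean: the posterior has a left tail.

MAP: 1.000. Posterior mean: 0.909.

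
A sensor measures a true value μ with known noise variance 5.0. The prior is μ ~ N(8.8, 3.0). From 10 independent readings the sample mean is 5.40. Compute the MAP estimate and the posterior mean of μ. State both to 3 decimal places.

MAP = 5.886; posterior mean = 5.886

Posterior for μ is Normal. Precision-weighted mean: (1/3.0·8.8 + 10/5.0·5.40) / (1/3.0 + 10/5.0) = 5.886.
A Normal posterior is symmetric, so mode = mean.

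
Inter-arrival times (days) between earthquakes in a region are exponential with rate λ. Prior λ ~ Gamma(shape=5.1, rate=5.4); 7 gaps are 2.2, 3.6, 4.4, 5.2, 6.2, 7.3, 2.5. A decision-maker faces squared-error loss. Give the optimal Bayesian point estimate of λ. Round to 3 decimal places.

Σ times = 31.4. Posterior: Gamma(shape = 5.1+7 = 12.1, rate = 5.4+31.4 = 36.8).
Mode = (α−1)/β = 11.1/36.8 = 0.302.
Mean = α/β = 12.1/36.8 = 0.329.
Squared-error loss ⇒ the optimal estimator is the posterior mean.

0.329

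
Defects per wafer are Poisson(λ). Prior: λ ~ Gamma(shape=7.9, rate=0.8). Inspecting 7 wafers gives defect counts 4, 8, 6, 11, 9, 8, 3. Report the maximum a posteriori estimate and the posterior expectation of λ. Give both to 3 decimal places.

Σ counts = 49. Posterior: Gamma(shape = 7.9+49 = 56.9, rate = 0.8+7 = 7.8).
Mode = (α−1)/β = 55.9/7.8 = 7.167.
Mean = α/β = 56.9/7.8 = 7.295.

MAP = 7.167, posterior mean = 7.295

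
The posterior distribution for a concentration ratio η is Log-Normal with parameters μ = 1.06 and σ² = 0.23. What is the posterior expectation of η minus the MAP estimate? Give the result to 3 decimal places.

0.945

Mode = exp(μ − σ²) = exp(0.83) = 2.293.
Mean = exp(μ + σ²/2) = exp(1.175) = 3.238.
Difference = 3.238 − 2.293 = 0.945.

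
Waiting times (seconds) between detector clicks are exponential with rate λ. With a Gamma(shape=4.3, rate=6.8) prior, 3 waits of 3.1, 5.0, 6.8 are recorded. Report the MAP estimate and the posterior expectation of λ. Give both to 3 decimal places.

MAP estimate = 0.290, posterior expectation = 0.336

Σ times = 14.9. Posterior: Gamma(shape = 4.3+3 = 7.3, rate = 6.8+14.9 = 21.7).
Mode = (α−1)/β = 6.3/21.7 = 0.290.
Mean = α/β = 7.3/21.7 = 0.336.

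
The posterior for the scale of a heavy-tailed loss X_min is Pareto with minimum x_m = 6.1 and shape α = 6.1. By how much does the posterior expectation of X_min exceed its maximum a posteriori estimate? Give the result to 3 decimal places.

1.196

The Pareto density is strictly decreasing on [x_m, ∞), so the mode is x_m = 6.100.
Mean = α·x_m/(α−1) = 6.1·6.1/5.1 = 7.296.
Difference = 7.296 − 6.100 = 1.196.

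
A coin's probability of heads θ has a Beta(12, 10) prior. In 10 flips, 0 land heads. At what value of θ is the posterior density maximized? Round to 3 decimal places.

0.367

Posterior: Beta(12+0, 10+10) = Beta(12, 20).
Mode = (12−1)/(12+20−2) = 11/30 = 0.367.
Mean = 12/(12+20) = 12/32 = 0.375.
This is the posterior mode — the MAP estimate.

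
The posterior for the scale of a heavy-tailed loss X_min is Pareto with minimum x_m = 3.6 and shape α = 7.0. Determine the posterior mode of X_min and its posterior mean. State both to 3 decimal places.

MAP: 3.600. Posterior mean: 4.200.

The Pareto density is strictly decreasing on [x_m, ∞), so the mode is x_m = 3.600.
Mean = α·x_m/(α−1) = 7.0·3.6/6.0 = 4.200.
Right-skewed posterior ⇒ mode < mean.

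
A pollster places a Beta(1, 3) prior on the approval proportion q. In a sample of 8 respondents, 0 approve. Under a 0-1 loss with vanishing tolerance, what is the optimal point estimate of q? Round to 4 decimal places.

Posterior: Beta(1+0, 3+8) = Beta(1, 11).
Since α = 1 ≤ 1 and β > 1, the Beta density is monotone decreasing on [0,1]; the mode is at 0.
Mean = 1/(1+11) = 0.0833.
This is the posterior mode — the MAP estimate.

0.0000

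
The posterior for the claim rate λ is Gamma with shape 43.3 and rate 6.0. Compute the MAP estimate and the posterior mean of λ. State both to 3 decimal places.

MAP = 7.050; posterior mean = 7.217

Mode = (α−1)/β = 42.3/6.0 = 7.050.
Mean = α/β = 43.3/6.0 = 7.217.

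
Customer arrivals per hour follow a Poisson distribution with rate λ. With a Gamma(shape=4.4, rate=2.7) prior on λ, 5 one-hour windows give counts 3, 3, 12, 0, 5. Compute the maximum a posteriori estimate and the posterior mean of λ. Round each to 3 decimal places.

Σ counts = 23. Posterior: Gamma(shape = 4.4+23 = 27.4, rate = 2.7+5 = 7.7).
Mode = (α−1)/β = 26.4/7.7 = 3.429.
Mean = α/β = 27.4/7.7 = 3.558.
The posterior is right-skewed, so the mean exceeds the mode.

MAP = 3.429, posterior mean = 3.558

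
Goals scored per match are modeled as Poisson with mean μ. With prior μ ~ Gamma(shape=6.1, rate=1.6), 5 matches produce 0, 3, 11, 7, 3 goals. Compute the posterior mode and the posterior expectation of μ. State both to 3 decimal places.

MAP = 4.409, posterior mean = 4.561

Σ counts = 24. Posterior: Gamma(shape = 6.1+24 = 30.1, rate = 1.6+5 = 6.6).
Mode = (α−1)/β = 29.1/6.6 = 4.409.
Mean = α/β = 30.1/6.6 = 4.561.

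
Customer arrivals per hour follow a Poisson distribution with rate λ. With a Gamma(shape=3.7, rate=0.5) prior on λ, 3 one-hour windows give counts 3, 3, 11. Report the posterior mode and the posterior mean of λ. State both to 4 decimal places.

posterior mode = 5.6286, posterior mean = 5.9143

Σ counts = 17. Posterior: Gamma(shape = 3.7+17 = 20.7, rate = 0.5+3 = 3.5).
Mode = (α−1)/β = 19.7/3.5 = 5.6286.
Mean = α/β = 20.7/3.5 = 5.9143.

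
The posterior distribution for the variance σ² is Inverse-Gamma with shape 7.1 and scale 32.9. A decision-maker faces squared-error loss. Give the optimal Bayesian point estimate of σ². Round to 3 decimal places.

5.393

Mode = β/(α+1) = 32.9/8.1 = 4.062.
Mean = β/(α−1) = 32.9/6.1 = 5.393.
Squared-error loss ⇒ the optimal estimator is the posterior mean.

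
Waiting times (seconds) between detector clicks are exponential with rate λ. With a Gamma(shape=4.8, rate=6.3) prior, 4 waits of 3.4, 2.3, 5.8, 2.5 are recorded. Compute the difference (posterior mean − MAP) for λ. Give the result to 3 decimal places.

Σ times = 14.0. Posterior: Gamma(shape = 4.8+4 = 8.8, rate = 6.3+14.0 = 20.3).
Mode = (α−1)/β = 7.8/20.3 = 0.384.
Mean = α/β = 8.8/20.3 = 0.433.
Difference = 0.433 − 0.384 = 0.049.
Right-skewed posterior ⇒ mode < mean.

0.049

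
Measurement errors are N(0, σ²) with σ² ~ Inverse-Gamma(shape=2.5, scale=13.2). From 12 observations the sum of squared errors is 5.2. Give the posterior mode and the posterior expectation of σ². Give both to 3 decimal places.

σ²_MAP = 1.663, E[σ²|data] = 2.107

Posterior: Inverse-Gamma(shape = 2.5+12/2 = 8.5, scale = 13.2+5.2/2 = 15.8).
Mode = β/(α+1) = 15.8/9.5 = 1.663.
Mean = β/(α−1) = 15.8/7.5 = 2.107.
Right-skewed posterior ⇒ mode < mean.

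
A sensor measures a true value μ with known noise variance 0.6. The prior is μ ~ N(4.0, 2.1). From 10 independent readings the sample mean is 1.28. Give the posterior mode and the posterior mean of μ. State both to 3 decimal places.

Posterior for μ is Normal. Precision-weighted mean: (1/2.1·4.0 + 10/0.6·1.28) / (1/2.1 + 10/0.6) = 1.356.
A Normal posterior is symmetric, so mode = mean.

MAP: 1.356. Posterior mean: 1.356.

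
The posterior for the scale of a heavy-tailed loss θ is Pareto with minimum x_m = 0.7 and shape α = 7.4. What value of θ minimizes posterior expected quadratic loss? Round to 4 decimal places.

The Pareto density is strictly decreasing on [x_m, ∞), so the mode is x_m = 0.7000.
Mean = α·x_m/(α−1) = 7.4·0.7/6.4 = 0.8094.
Quadratic loss ⇒ the optimal estimator is the posterior mean.

0.8094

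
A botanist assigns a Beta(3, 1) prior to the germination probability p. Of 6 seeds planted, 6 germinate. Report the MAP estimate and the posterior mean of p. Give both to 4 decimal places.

MAP: 1.0000. Posterior mean: 0.9000.

Posterior: Beta(3+6, 1+0) = Beta(9, 1).
Since β = 1 ≤ 1 and α > 1, the Beta density is monotone increasing on [0,1]; the mode is at 1.
Mean = 9/(9+1) = 0.9000.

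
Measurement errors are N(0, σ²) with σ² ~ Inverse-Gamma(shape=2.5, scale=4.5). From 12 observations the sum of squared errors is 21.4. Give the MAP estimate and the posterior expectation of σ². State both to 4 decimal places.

Posterior: Inverse-Gamma(shape = 2.5+12/2 = 8.5, scale = 4.5+21.4/2 = 15.2).
Mode = β/(α+1) = 15.2/9.5 = 1.6000.
Mean = β/(α−1) = 15.2/7.5 = 2.0267.
Mean > mode: the posterior has a right tail.

MAP = 1.6000, posterior mean = 2.0267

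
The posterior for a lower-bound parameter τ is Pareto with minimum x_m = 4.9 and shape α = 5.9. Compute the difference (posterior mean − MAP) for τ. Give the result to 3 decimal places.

1.000

The Pareto density is strictly decreasing on [x_m, ∞), so the mode is x_m = 4.900.
Mean = α·x_m/(α−1) = 5.9·4.9/4.9 = 5.900.
Difference = 5.900 − 4.900 = 1.000.
The posterior is right-skewed, so the mean exceeds the mode.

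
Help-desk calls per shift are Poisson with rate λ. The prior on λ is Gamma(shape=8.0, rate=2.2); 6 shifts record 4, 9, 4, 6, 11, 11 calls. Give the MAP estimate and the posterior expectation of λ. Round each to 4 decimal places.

Σ counts = 45. Posterior: Gamma(shape = 8.0+45 = 53.0, rate = 2.2+6 = 8.2).
Mode = (α−1)/β = 52.0/8.2 = 6.3415.
Mean = α/β = 53.0/8.2 = 6.4634.
The mean is pulled above the mode by the posterior's right skew.

MAP = 6.3415, posterior mean = 6.4634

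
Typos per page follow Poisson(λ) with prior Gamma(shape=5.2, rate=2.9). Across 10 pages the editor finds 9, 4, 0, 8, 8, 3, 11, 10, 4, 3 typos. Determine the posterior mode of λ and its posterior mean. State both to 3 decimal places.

λ_MAP = 4.977, E[λ|data] = 5.054

Σ counts = 60. Posterior: Gamma(shape = 5.2+60 = 65.2, rate = 2.9+10 = 12.9).
Mode = (α−1)/β = 64.2/12.9 = 4.977.
Mean = α/β = 65.2/12.9 = 5.054.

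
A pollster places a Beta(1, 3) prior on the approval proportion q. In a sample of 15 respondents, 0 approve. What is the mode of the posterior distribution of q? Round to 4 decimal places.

0.0000

Posterior: Beta(1+0, 3+15) = Beta(1, 18).
Since α = 1 ≤ 1 and β > 1, the Beta density is monotone decreasing on [0,1]; the mode is at 0.
Mean = 1/(1+18) = 0.0526.
This is the posterior mode — the MAP estimate.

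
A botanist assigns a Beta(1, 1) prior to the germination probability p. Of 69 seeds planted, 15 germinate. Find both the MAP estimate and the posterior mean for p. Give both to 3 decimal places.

MAP: 0.217. Posterior mean: 0.225.

Posterior: Beta(1+15, 1+54) = Beta(16, 55).
Mode = (16−1)/(16+55−2) = 15/69 = 0.217.
With a flat prior the MAP equals the MLE, 15/69.
Mean = 16/(16+55) = 16/71 = 0.225.
Right-skewed posterior ⇒ mode < mean.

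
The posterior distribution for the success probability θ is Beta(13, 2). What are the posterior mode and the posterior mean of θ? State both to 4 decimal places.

MAP = 0.9231; posterior mean = 0.8667

Mode = (13−1)/(13+2−2) = 12/13 = 0.9231.
Mean = 13/(13+2) = 13/15 = 0.8667.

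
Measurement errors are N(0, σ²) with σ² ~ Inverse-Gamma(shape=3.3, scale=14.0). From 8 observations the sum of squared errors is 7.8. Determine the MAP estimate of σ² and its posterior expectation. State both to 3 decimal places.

Posterior: Inverse-Gamma(shape = 3.3+8/2 = 7.3, scale = 14.0+7.8/2 = 17.9).
Mode = β/(α+1) = 17.9/8.3 = 2.157.
Mean = β/(α−1) = 17.9/6.3 = 2.841.

MAP: 2.157. Posterior mean: 2.841.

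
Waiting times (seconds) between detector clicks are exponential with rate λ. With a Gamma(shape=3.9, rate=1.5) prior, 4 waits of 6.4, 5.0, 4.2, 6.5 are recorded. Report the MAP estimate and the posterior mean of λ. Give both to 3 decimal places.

λ_MAP = 0.292, E[λ|data] = 0.335

Σ times = 22.1. Posterior: Gamma(shape = 3.9+4 = 7.9, rate = 1.5+22.1 = 23.6).
Mode = (α−1)/β = 6.9/23.6 = 0.292.
Mean = α/β = 7.9/23.6 = 0.335.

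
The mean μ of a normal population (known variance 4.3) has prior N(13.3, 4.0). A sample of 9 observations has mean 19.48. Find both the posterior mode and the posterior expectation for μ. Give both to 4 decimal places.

Posterior for μ is Normal. Precision-weighted mean: (1/4.0·13.3 + 9/4.3·19.48) / (1/4.0 + 9/4.3) = 18.8206.
A Normal posterior is symmetric, so mode = mean.

posterior mode = 18.8206, posterior expectation = 18.8206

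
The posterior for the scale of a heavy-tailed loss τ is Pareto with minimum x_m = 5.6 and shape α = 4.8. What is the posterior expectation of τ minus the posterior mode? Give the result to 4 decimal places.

1.4737

The Pareto density is strictly decreasing on [x_m, ∞), so the mode is x_m = 5.6000.
Mean = α·x_m/(α−1) = 4.8·5.6/3.8 = 7.0737.
Difference = 7.0737 − 5.6000 = 1.4737.
Mean > mode: the posterior has a right tail.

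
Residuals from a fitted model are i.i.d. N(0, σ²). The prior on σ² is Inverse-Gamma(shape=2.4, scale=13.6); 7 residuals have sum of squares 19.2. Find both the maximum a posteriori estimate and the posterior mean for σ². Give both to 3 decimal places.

Posterior: Inverse-Gamma(shape = 2.4+7/2 = 5.9, scale = 13.6+19.2/2 = 23.2).
Mode = β/(α+1) = 23.2/6.9 = 3.362.
Mean = β/(α−1) = 23.2/4.9 = 4.735.

MAP = 3.362, posterior mean = 4.735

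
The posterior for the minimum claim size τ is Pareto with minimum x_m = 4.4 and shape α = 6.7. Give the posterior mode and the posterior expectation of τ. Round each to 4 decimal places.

The Pareto density is strictly decreasing on [x_m, ∞), so the mode is x_m = 4.4000.
Mean = α·x_m/(α−1) = 6.7·4.4/5.7 = 5.1719.
Mean > mode: the posterior has a right tail.

MAP: 4.4000. Posterior mean: 5.1719.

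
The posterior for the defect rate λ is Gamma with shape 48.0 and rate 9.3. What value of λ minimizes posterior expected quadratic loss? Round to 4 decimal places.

5.1613

Mode = (α−1)/β = 47.0/9.3 = 5.0538.
Mean = α/β = 48.0/9.3 = 5.1613.
Quadratic loss ⇒ the optimal estimator is the posterior mean.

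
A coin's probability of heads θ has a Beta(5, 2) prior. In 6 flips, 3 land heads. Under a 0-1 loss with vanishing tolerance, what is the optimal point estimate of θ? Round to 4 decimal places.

0.6364

Posterior: Beta(5+3, 2+3) = Beta(8, 5).
Mode = (8−1)/(8+5−2) = 7/11 = 0.6364.
Mean = 8/(8+5) = 8/13 = 0.6154.
This is the posterior mode — the MAP estimate.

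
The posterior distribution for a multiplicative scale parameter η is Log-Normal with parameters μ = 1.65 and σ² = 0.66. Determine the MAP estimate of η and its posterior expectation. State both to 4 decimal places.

MAP = 2.6912, posterior mean = 7.2427

Mode = exp(μ − σ²) = exp(0.99) = 2.6912.
Mean = exp(μ + σ²/2) = exp(1.980) = 7.2427.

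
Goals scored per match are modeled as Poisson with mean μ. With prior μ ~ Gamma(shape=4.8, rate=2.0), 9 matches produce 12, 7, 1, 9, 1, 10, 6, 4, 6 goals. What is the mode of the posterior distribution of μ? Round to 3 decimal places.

5.436

Σ counts = 56. Posterior: Gamma(shape = 4.8+56 = 60.8, rate = 2.0+9 = 11.0).
Mode = (α−1)/β = 59.8/11.0 = 5.436.
Mean = α/β = 60.8/11.0 = 5.527.
This is the posterior mode — the MAP estimate.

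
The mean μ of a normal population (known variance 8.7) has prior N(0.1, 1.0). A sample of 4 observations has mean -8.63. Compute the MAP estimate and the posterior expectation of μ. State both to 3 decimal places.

Posterior for μ is Normal. Precision-weighted mean: (1/1.0·0.1 + 4/8.7·-8.63) / (1/1.0 + 4/8.7) = -2.650.
A Normal posterior is symmetric, so mode = mean.

MAP: -2.650. Posterior mean: -2.650.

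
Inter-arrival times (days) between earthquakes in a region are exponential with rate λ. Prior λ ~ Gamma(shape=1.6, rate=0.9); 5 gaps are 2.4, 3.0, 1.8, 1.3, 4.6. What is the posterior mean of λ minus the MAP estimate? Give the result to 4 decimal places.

0.0714

Σ times = 13.1. Posterior: Gamma(shape = 1.6+5 = 6.6, rate = 0.9+13.1 = 14.0).
Mode = (α−1)/β = 5.6/14.0 = 0.4000.
Mean = α/β = 6.6/14.0 = 0.4714.
Difference = 0.4714 − 0.4000 = 0.0714.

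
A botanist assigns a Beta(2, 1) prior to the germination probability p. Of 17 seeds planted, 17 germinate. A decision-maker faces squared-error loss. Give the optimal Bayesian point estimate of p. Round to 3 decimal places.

0.950

Posterior: Beta(2+17, 1+0) = Beta(19, 1).
Since β = 1 ≤ 1 and α > 1, the Beta density is monotone increasing on [0,1]; the mode is at 1.
Mean = 19/(19+1) = 0.950.
Squared-error loss ⇒ the optimal estimator is the posterior mean.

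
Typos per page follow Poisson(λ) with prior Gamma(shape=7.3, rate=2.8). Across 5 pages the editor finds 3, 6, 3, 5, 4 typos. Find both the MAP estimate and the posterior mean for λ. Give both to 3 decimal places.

MAP = 3.500, posterior mean = 3.628

Σ counts = 21. Posterior: Gamma(shape = 7.3+21 = 28.3, rate = 2.8+5 = 7.8).
Mode = (α−1)/β = 27.3/7.8 = 3.500.
Mean = α/β = 28.3/7.8 = 3.628.
The mean is pulled above the mode by the posterior's right skew.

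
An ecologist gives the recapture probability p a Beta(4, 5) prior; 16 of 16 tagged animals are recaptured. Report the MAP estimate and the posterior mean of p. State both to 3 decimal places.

MAP = 0.826, posterior mean = 0.800

Posterior: Beta(4+16, 5+0) = Beta(20, 5).
Mode = (20−1)/(20+5−2) = 19/23 = 0.826.
Mean = 20/(20+5) = 20/25 = 0.800.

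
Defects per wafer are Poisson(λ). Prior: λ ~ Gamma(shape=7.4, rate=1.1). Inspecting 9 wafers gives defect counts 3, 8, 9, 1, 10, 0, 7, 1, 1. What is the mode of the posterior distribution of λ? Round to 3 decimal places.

4.594

Σ counts = 40. Posterior: Gamma(shape = 7.4+40 = 47.4, rate = 1.1+9 = 10.1).
Mode = (α−1)/β = 46.4/10.1 = 4.594.
Mean = α/β = 47.4/10.1 = 4.693.
This is the posterior mode — the MAP estimate.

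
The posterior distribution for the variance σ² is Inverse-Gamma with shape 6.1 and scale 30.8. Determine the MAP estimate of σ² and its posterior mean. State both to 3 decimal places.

Mode = β/(α+1) = 30.8/7.1 = 4.338.
Mean = β/(α−1) = 30.8/5.1 = 6.039.
Mean > mode: the posterior has a right tail.

MAP estimate = 4.338, posterior mean = 6.039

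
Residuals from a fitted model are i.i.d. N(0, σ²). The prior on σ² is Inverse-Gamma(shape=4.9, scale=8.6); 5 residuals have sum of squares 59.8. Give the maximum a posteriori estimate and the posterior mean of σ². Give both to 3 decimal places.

Posterior: Inverse-Gamma(shape = 4.9+5/2 = 7.4, scale = 8.6+59.8/2 = 38.5).
Mode = β/(α+1) = 38.5/8.4 = 4.583.
Mean = β/(α−1) = 38.5/6.4 = 6.016.

MAP = 4.583; posterior mean = 6.016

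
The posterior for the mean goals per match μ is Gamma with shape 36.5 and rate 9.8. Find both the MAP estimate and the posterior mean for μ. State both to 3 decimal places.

μ_MAP = 3.622, E[μ|data] = 3.724

Mode = (α−1)/β = 35.5/9.8 = 3.622.
Mean = α/β = 36.5/9.8 = 3.724.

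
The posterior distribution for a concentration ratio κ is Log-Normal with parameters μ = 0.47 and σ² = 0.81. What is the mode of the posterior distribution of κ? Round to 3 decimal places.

Mode = exp(μ − σ²) = exp(-0.34) = 0.712.
Mean = exp(μ + σ²/2) = exp(0.875) = 2.399.
This is the posterior mode — the MAP estimate.

0.712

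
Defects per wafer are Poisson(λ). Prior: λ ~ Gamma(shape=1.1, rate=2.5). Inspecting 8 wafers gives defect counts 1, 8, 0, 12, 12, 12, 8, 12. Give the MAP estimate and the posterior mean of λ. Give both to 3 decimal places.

MAP: 6.200. Posterior mean: 6.295.

Σ counts = 65. Posterior: Gamma(shape = 1.1+65 = 66.1, rate = 2.5+8 = 10.5).
Mode = (α−1)/β = 65.1/10.5 = 6.200.
Mean = α/β = 66.1/10.5 = 6.295.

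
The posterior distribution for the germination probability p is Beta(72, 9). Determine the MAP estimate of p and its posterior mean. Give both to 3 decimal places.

MAP: 0.899. Posterior mean: 0.889.

Mode = (72−1)/(72+9−2) = 71/79 = 0.899.
Mean = 72/(72+9) = 72/81 = 0.889.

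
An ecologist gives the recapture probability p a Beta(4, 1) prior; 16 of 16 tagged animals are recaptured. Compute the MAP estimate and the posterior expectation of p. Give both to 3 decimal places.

Posterior: Beta(4+16, 1+0) = Beta(20, 1).
Since β = 1 ≤ 1 and α > 1, the Beta density is monotone increasing on [0,1]; the mode is at 1.
Mean = 20/(20+1) = 0.952.

MAP = 1.000, posterior mean = 0.952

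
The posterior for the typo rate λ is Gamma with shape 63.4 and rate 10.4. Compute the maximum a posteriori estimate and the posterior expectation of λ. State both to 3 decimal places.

Mode = (α−1)/β = 62.4/10.4 = 6.000.
Mean = α/β = 63.4/10.4 = 6.096.

MAP = 6.000, posterior mean = 6.096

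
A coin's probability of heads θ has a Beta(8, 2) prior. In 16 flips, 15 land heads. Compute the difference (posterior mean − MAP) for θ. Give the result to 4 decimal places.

Posterior: Beta(8+15, 2+1) = Beta(23, 3).
Mode = (23−1)/(23+3−2) = 22/24 = 0.9167.
Mean = 23/(23+3) = 23/26 = 0.8846.
Difference = 0.8846 − 0.9167 = -0.0321.

-0.0321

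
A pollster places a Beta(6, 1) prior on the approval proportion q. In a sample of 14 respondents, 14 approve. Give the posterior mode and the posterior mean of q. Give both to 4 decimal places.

Posterior: Beta(6+14, 1+0) = Beta(20, 1).
Since β = 1 ≤ 1 and α > 1, the Beta density is monotone increasing on [0,1]; the mode is at 1.
Mean = 20/(20+1) = 0.9524.

posterior mode = 1.0000, posterior mean = 0.9524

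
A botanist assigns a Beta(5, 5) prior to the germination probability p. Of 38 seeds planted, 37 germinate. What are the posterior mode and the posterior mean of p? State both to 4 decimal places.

Posterior: Beta(5+37, 5+1) = Beta(42, 6).
Mode = (42−1)/(42+6−2) = 41/46 = 0.8913.
Mean = 42/(42+6) = 42/48 = 0.8750.
Mode > mean: the posterior has a left tail.

MAP = 0.8913, posterior mean = 0.8750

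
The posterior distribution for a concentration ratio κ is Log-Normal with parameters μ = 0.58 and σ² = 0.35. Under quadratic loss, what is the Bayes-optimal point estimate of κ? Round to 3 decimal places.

Mode = exp(μ − σ²) = exp(0.23) = 1.259.
Mean = exp(μ + σ²/2) = exp(0.755) = 2.128.
Quadratic loss ⇒ the optimal estimator is the posterior mean.

2.128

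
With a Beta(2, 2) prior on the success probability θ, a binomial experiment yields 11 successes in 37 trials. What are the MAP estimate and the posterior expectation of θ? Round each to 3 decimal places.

MAP: 0.308. Posterior mean: 0.317.

Posterior: Beta(2+11, 2+26) = Beta(13, 28).
Mode = (13−1)/(13+28−2) = 12/39 = 0.308.
Mean = 13/(13+28) = 13/41 = 0.317.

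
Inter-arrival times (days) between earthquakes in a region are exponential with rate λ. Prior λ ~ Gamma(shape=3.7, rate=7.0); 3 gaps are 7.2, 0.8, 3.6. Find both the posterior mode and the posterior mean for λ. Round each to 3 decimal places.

MAP = 0.306; posterior mean = 0.360

Σ times = 11.6. Posterior: Gamma(shape = 3.7+3 = 6.7, rate = 7.0+11.6 = 18.6).
Mode = (α−1)/β = 5.7/18.6 = 0.306.
Mean = α/β = 6.7/18.6 = 0.360.
The mean is pulled above the mode by the posterior's right skew.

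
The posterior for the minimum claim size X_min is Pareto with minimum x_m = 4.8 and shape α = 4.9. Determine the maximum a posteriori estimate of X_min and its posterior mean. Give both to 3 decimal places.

The Pareto density is strictly decreasing on [x_m, ∞), so the mode is x_m = 4.800.
Mean = α·x_m/(α−1) = 4.9·4.8/3.9 = 6.031.

MAP: 4.800. Posterior mean: 6.031.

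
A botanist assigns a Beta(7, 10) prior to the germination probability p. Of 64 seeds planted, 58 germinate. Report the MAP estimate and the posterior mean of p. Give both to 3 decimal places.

Posterior: Beta(7+58, 10+6) = Beta(65, 16).
Mode = (65−1)/(65+16−2) = 64/79 = 0.810.
Mean = 65/(65+16) = 65/81 = 0.802.
Mode > mean: the posterior has a left tail.

MAP estimate = 0.810, posterior mean = 0.802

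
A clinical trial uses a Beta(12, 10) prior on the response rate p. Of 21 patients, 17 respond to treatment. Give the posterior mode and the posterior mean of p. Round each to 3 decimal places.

MAP = 0.683, posterior mean = 0.674

Posterior: Beta(12+17, 10+4) = Beta(29, 14).
Mode = (29−1)/(29+14−2) = 28/41 = 0.683.
Mean = 29/(29+14) = 29/43 = 0.674.
The mean is pulled below the mode by the posterior's left skew.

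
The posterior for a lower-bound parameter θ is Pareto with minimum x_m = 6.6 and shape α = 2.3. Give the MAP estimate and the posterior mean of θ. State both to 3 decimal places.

MAP estimate = 6.600, posterior mean = 11.677

The Pareto density is strictly decreasing on [x_m, ∞), so the mode is x_m = 6.600.
Mean = α·x_m/(α−1) = 2.3·6.6/1.3 = 11.677.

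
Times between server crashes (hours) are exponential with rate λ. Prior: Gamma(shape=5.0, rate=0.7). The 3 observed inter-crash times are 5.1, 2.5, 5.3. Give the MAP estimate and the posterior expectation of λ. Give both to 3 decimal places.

Σ times = 12.9. Posterior: Gamma(shape = 5.0+3 = 8.0, rate = 0.7+12.9 = 13.6).
Mode = (α−1)/β = 7.0/13.6 = 0.515.
Mean = α/β = 8.0/13.6 = 0.588.

MAP: 0.515. Posterior mean: 0.588.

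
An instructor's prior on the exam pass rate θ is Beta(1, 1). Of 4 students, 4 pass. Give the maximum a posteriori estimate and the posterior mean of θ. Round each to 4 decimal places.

MAP: 1.0000. Posterior mean: 0.8333.

Posterior: Beta(1+4, 1+0) = Beta(5, 1).
Since β = 1 ≤ 1 and α > 1, the Beta density is monotone increasing on [0,1]; the mode is at 1.
Mean = 5/(5+1) = 0.8333.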